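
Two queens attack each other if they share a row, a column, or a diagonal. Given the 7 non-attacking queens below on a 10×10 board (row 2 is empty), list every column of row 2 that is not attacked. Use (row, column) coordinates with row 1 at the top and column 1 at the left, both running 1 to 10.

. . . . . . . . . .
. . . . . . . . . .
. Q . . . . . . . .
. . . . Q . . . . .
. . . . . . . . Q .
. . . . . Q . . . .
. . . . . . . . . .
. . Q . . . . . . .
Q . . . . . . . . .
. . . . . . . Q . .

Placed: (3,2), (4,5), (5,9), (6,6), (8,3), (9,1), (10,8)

columns 4

(3,2) attacks row 2 at column 2 and diagonals 1, 3.
(4,5) attacks row 2 at column 5 and diagonals 3, 7.
(5,9) attacks row 2 at column 9 and diagonals 6.
(6,6) attacks row 2 at column 6 and diagonals 2, 10.
(8,3) attacks row 2 at column 3 and diagonals 9.
(9,1) attacks row 2 at column 1 and diagonals 8.
(10,8) attacks row 2 at column 8.
Attacked columns: {1, 2, 3, 5, 6, 7, 8, 9, 10}. Safe: {4}.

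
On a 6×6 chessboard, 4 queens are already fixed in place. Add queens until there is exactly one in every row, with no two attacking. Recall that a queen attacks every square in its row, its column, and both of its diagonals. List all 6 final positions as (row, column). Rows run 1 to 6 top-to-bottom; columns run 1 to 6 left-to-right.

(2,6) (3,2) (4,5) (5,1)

(1,3) (2,6) (3,2) (4,5) (5,1) (6,4)

Row 1: attacked by (2,6)→{5,6}; (3,2)→{2,4}; (4,5)→{2,5}; (5,1)→{1,5}. Safe: 3. Place at column 3.
Row 6: attacked by (1,3)→{3}; (2,6)→{2,6}; (3,2)→{2,5}; (4,5)→{3,5}; (5,1)→{1,2}. Safe: 4. Place at column 4.
Columns [3, 6, 2, 5, 1, 4], r−c [-2, -4, 1, -1, 4, 2], r+c [4, 8, 5, 9, 6, 10] are all distinct, so no two queens attack.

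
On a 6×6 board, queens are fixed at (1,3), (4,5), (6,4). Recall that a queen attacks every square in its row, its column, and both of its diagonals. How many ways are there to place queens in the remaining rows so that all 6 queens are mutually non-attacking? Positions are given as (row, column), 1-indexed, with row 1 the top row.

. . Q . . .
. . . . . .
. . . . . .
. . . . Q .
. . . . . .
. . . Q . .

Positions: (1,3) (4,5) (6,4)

1

Branch on row 2: col 1 → 0; col 6 → 1.
Sum: 0 + 1 = 1.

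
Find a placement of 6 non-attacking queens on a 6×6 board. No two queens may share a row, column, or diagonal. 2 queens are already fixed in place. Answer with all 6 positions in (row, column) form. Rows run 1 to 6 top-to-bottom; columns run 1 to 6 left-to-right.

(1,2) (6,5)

(1,2) (2,4) (3,6) (4,1) (5,3) (6,5)

Row 2: attacked by (1,2)→{1,2,3}; (6,5)→{1,5}. Safe: 4, 6. Place at column 4.
Row 3: attacked by (1,2)→{2,4}; (2,4)→{3,4,5}; (6,5)→{2,5}. Safe: 1, 6. Place at column 6.
Row 4: attacked by (1,2)→{2,5}; (2,4)→{2,4,6}; (3,6)→{5,6}; (6,5)→{3,5}. Safe: 1. Place at column 1.
Row 5: attacked by (1,2)→{2,6}; (2,4)→{1,4}; (3,6)→{4,6}; (4,1)→{1,2}; (6,5)→{4,5,6}. Safe: 3. Place at column 3.
Columns [2, 4, 6, 1, 3, 5], r−c [-1, -2, -3, 3, 2, 1], r+c [3, 6, 9, 5, 8, 11] are all distinct, so no two queens attack.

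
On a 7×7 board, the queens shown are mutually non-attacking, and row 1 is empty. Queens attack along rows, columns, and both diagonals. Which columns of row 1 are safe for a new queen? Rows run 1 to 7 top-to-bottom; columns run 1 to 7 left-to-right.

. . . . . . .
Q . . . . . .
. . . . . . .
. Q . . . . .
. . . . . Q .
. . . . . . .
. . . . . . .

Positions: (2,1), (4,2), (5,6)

columns 3, 4, 7

(2,1) attacks row 1 at column 1 and diagonals 2.
(4,2) attacks row 1 at column 2 and diagonals 5.
(5,6) attacks row 1 at column 6 and diagonals 2.
Attacked columns: {1, 2, 5, 6}. Safe: {3, 4, 7}.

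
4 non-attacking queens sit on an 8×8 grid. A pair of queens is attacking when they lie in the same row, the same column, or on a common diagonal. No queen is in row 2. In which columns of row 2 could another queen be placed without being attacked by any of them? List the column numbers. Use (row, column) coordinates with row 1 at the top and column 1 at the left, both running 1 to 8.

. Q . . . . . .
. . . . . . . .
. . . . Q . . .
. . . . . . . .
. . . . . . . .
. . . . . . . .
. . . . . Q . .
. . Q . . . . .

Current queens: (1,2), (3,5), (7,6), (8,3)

(1,2) attacks row 2 at column 2 and diagonals 1, 3.
(3,5) attacks row 2 at column 5 and diagonals 4, 6.
(7,6) attacks row 2 at column 6 and diagonals 1.
(8,3) attacks row 2 at column 3.
Attacked columns: {1, 2, 3, 4, 5, 6}. Safe: {7, 8}.

columns 7, 8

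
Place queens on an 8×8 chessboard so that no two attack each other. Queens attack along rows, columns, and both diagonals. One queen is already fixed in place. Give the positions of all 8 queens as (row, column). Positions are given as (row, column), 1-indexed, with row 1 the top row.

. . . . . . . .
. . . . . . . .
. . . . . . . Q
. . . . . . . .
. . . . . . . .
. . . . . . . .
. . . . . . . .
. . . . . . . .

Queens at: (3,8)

Row 1: attacked by (3,8)→{6,8}. Safe: 1, 2, 3, 4, 5, 7. Place at column 5.
Row 2: attacked by (1,5)→{4,5,6}; (3,8)→{7,8}. Safe: 1, 2, 3. Place at column 3.
Row 4: attacked by (1,5)→{2,5,8}; (2,3)→{1,3,5}; (3,8)→{7,8}. Safe: 4, 6. Place at column 4.
Row 5: attacked by (1,5)→{1,5}; (2,3)→{3,6}; (3,8)→{6,8}; (4,4)→{3,4,5}. Safe: 2, 7. Place at column 7.
Row 6: attacked by (1,5)→{5}; (2,3)→{3,7}; (3,8)→{5,8}; (4,4)→{2,4,6}; (5,7)→{6,7,8}. Safe: 1. Place at column 1.
Row 7: attacked by (1,5)→{5}; (2,3)→{3,8}; (3,8)→{4,8}; (4,4)→{1,4,7}; (5,7)→{5,7}; (6,1)→{1,2}. Safe: 6. Place at column 6.
Row 8: attacked by (1,5)→{5}; (2,3)→{3}; (3,8)→{3,8}; (4,4)→{4,8}; (5,7)→{4,7}; (6,1)→{1,3}; (7,6)→{5,6,7}. Safe: 2. Place at column 2.
Columns [5, 3, 8, 4, 7, 1, 6, 2], r−c [-4, -1, -5, 0, -2, 5, 1, 6], r+c [6, 5, 11, 8, 12, 7, 13, 10] are all distinct, so no two queens attack.

(1,5) (2,3) (3,8) (4,4) (5,7) (6,1) (7,6) (8,2)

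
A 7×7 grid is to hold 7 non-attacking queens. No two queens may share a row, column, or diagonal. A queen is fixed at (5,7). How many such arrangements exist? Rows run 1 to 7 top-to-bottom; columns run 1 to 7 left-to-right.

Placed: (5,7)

6

Branch on row 1: col 1 → 1; col 2 → 2; col 4 → 0; col 5 → 1; col 6 → 2.
Sum: 1 + 2 + 0 + 1 + 2 = 6.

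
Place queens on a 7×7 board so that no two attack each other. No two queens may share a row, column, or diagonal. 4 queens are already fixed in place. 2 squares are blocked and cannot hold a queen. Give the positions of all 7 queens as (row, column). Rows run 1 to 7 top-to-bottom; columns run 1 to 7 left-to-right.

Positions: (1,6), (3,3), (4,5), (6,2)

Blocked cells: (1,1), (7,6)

Row 2: attacked by (1,6)→{5,6,7}; (3,3)→{2,3,4}; (4,5)→{3,5,7}; (6,2)→{2,6}. Safe: 1. Place at column 1.
Row 5: attacked by (1,6)→{2,6}; (2,1)→{1,4}; (3,3)→{1,3,5}; (4,5)→{4,5,6}; (6,2)→{1,2,3}. Safe: 7. Place at column 7.
Row 7: attacked by (1,6)→{6}; (2,1)→{1,6}; (3,3)→{3,7}; (4,5)→{2,5}; (5,7)→{5,7}; (6,2)→{1,2,3}. Blocked: 6. Safe: 4. Place at column 4.
Columns [6, 1, 3, 5, 7, 2, 4], r−c [-5, 1, 0, -1, -2, 4, 3], r+c [7, 3, 6, 9, 12, 8, 11] are all distinct, so no two queens attack.

(1,6) (2,1) (3,3) (4,5) (5,7) (6,2) (7,4)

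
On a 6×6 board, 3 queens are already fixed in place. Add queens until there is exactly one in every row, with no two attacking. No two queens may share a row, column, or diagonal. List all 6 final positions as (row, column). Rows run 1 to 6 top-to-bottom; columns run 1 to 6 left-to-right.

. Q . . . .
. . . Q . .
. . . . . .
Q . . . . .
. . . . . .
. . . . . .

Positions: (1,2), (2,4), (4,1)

Row 3: attacked by (1,2)→{2,4}; (2,4)→{3,4,5}; (4,1)→{1,2}. Safe: 6. Place at column 6.
Row 5: attacked by (1,2)→{2,6}; (2,4)→{1,4}; (3,6)→{4,6}; (4,1)→{1,2}. Safe: 3, 5. Place at column 3.
Row 6: attacked by (1,2)→{2}; (2,4)→{4}; (3,6)→{3,6}; (4,1)→{1,3}; (5,3)→{2,3,4}. Safe: 5. Place at column 5.
Columns [2, 4, 6, 1, 3, 5], r−c [-1, -2, -3, 3, 2, 1], r+c [3, 6, 9, 5, 8, 11] are all distinct, so no two queens attack.

(1,2) (2,4) (3,6) (4,1) (5,3) (6,5)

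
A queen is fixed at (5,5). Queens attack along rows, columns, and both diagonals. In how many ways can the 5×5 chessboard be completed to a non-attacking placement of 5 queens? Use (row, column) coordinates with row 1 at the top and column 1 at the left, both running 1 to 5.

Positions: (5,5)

Branch on row 1: col 2 → 1; col 3 → 1; col 4 → 0.
Sum: 1 + 1 + 0 = 2.

2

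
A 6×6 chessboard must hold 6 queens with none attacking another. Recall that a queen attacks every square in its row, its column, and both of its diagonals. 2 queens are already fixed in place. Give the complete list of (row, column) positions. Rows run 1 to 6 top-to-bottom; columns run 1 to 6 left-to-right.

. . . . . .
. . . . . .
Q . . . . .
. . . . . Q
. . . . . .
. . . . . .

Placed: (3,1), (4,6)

(1,5) (2,3) (3,1) (4,6) (5,4) (6,2)

Row 1: attacked by (3,1)→{1,3}; (4,6)→{3,6}. Safe: 2, 4, 5. Place at column 5.
Row 2: attacked by (1,5)→{4,5,6}; (3,1)→{1,2}; (4,6)→{4,6}. Safe: 3. Place at column 3.
Row 5: attacked by (1,5)→{1,5}; (2,3)→{3,6}; (3,1)→{1,3}; (4,6)→{5,6}. Safe: 2, 4. Place at column 4.
Row 6: attacked by (1,5)→{5}; (2,3)→{3}; (3,1)→{1,4}; (4,6)→{4,6}; (5,4)→{3,4,5}. Safe: 2. Place at column 2.
Columns [5, 3, 1, 6, 4, 2], r−c [-4, -1, 2, -2, 1, 4], r+c [6, 5, 4, 10, 9, 8] are all distinct, so no two queens attack.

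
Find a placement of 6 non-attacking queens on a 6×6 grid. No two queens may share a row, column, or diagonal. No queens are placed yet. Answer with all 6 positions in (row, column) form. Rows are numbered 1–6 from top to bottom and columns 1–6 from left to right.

(1,4) (2,1) (3,5) (4,2) (5,6) (6,3)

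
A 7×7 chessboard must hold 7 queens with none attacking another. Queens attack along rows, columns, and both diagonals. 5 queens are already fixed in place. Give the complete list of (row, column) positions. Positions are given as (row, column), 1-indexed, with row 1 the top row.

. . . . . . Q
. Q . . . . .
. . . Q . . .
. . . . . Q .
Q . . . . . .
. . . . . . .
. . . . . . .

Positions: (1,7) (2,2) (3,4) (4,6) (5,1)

(1,7) (2,2) (3,4) (4,6) (5,1) (6,3) (7,5)

Row 6: attacked by (1,7)→{2,7}; (2,2)→{2,6}; (3,4)→{1,4,7}; (4,6)→{4,6}; (5,1)→{1,2}. Safe: 3, 5. Place at column 3.
Row 7: attacked by (1,7)→{1,7}; (2,2)→{2,7}; (3,4)→{4}; (4,6)→{3,6}; (5,1)→{1,3}; (6,3)→{2,3,4}. Safe: 5. Place at column 5.
Columns [7, 2, 4, 6, 1, 3, 5], r−c [-6, 0, -1, -2, 4, 3, 2], r+c [8, 4, 7, 10, 6, 9, 12] are all distinct, so no two queens attack.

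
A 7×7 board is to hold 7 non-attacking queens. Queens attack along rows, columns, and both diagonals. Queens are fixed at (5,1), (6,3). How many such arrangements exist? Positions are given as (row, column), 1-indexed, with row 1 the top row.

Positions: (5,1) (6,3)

Branch on row 1: col 2 → 1; col 4 → 0; col 6 → 0; col 7 → 1.
Sum: 1 + 0 + 0 + 1 = 2.

2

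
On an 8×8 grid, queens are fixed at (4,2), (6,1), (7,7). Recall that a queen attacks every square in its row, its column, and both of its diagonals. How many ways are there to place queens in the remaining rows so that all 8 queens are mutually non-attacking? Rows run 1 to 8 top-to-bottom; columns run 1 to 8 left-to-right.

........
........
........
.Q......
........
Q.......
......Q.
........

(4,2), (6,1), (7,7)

1

Branch on row 1: col 3 → 1; col 4 → 0; col 8 → 0.
Sum: 1 + 0 + 0 = 1.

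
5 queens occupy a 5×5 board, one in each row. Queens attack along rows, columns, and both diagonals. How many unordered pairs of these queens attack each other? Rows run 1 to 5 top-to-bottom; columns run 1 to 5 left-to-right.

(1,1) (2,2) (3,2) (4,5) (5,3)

2

Same column: (2,2)–(3,2) (column 2).
Same diagonal: (1,1)–(2,2) (|1−2| = |1−2| = 1).
Total attacking pairs: 2.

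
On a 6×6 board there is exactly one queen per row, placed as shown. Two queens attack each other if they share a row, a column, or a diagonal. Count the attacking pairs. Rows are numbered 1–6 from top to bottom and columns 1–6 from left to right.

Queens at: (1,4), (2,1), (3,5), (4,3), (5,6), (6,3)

2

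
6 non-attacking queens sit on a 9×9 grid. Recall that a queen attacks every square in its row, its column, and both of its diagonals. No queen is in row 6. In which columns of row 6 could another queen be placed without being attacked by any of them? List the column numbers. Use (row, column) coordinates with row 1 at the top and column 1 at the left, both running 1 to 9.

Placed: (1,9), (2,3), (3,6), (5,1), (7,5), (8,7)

columns 8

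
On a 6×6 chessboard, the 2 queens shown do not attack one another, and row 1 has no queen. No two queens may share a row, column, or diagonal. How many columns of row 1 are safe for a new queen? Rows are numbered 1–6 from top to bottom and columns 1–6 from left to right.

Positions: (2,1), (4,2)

3

(2,1) attacks row 1 at column 1 and diagonals 2.
(4,2) attacks row 1 at column 2 and diagonals 5.
Attacked columns: {1, 2, 5}. Safe: {3, 4, 6}.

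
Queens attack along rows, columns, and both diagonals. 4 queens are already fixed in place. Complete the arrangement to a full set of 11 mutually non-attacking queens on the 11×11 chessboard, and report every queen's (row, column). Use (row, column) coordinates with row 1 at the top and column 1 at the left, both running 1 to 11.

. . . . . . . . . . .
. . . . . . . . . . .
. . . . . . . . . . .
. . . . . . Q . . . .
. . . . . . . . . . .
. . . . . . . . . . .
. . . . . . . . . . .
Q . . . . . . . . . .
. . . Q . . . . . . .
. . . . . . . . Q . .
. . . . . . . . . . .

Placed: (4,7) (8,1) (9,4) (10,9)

Row 1: attacked by (4,7)→{4,7,10}; (8,1)→{1,8}; (9,4)→{4}; (10,9)→{9}. Safe: 2, 3, 5, 6, 11. Place at column 2.
Row 2: attacked by (1,2)→{1,2,3}; (4,7)→{5,7,9}; (8,1)→{1,7}; (9,4)→{4,11}; (10,9)→{1,9}. Safe: 6, 8, 10. Place at column 8.
Row 3: attacked by (1,2)→{2,4}; (2,8)→{7,8,9}; (4,7)→{6,7,8}; (8,1)→{1,6}; (9,4)→{4,10}; (10,9)→{2,9}. Safe: 3, 5, 11. Place at column 5.
Row 5: attacked by (1,2)→{2,6}; (2,8)→{5,8,11}; (3,5)→{3,5,7}; (4,7)→{6,7,8}; (8,1)→{1,4}; (9,4)→{4,8}; (10,9)→{4,9}. Safe: 10. Place at column 10.
Row 6: attacked by (1,2)→{2,7}; (2,8)→{4,8}; (3,5)→{2,5,8}; (4,7)→{5,7,9}; (5,10)→{9,10,11}; (8,1)→{1,3}; (9,4)→{1,4,7}; (10,9)→{5,9}. Safe: 6. Place at column 6.
Row 7: attacked by (1,2)→{2,8}; (2,8)→{3,8}; (3,5)→{1,5,9}; (4,7)→{4,7,10}; (5,10)→{8,10}; (6,6)→{5,6,7}; (8,1)→{1,2}; (9,4)→{2,4,6}; (10,9)→{6,9}. Safe: 11. Place at column 11.
Row 11: attacked by (1,2)→{2}; (2,8)→{8}; (3,5)→{5}; (4,7)→{7}; (5,10)→{4,10}; (6,6)→{1,6,11}; (7,11)→{7,11}; (8,1)→{1,4}; (9,4)→{2,4,6}; (10,9)→{8,9,10}. Safe: 3. Place at column 3.
Columns [2, 8, 5, 7, 10, 6, 11, 1, 4, 9, 3], r−c [-1, -6, -2, -3, -5, 0, -4, 7, 5, 1, 8], r+c [3, 10, 8, 11, 15, 12, 18, 9, 13, 19, 14] are all distinct, so no two queens attack.

(1,2) (2,8) (3,5) (4,7) (5,10) (6,6) (7,11) (8,1) (9,4) (10,9) (11,3)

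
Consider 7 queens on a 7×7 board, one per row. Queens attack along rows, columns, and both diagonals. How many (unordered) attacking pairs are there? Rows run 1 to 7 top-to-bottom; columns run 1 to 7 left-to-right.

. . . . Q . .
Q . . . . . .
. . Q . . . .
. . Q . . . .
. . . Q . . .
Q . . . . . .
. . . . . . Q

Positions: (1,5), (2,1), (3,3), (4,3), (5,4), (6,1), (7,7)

Same column: (2,1)–(6,1) (column 1); (3,3)–(4,3) (column 3).
Same diagonal: (1,5)–(3,3) (|1−3| = |5−3| = 2); (2,1)–(4,3) (|2−4| = |1−3| = 2); (2,1)–(5,4) (|2−5| = |1−4| = 3); (3,3)–(7,7) (|3−7| = |3−7| = 4); (4,3)–(5,4) (|4−5| = |3−4| = 1); (4,3)–(6,1) (|4−6| = |3−1| = 2).
Total attacking pairs: 8.

8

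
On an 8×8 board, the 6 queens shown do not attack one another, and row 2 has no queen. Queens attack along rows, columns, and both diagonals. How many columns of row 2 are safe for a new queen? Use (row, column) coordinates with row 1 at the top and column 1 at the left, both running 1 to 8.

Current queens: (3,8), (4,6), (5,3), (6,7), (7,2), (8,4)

(3,8) attacks row 2 at column 8 and diagonals 7.
(4,6) attacks row 2 at column 6 and diagonals 4, 8.
(5,3) attacks row 2 at column 3 and diagonals 6.
(6,7) attacks row 2 at column 7 and diagonals 3.
(7,2) attacks row 2 at column 2 and diagonals 7.
(8,4) attacks row 2 at column 4.
Attacked columns: {2, 3, 4, 6, 7, 8}. Safe: {1, 5}.

2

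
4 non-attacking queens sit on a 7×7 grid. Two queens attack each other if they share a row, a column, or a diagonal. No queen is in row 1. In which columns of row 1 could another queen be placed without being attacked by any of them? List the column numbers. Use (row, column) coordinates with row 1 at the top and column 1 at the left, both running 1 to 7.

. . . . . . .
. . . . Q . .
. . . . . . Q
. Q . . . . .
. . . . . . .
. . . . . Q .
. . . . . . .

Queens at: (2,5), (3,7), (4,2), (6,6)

columns 3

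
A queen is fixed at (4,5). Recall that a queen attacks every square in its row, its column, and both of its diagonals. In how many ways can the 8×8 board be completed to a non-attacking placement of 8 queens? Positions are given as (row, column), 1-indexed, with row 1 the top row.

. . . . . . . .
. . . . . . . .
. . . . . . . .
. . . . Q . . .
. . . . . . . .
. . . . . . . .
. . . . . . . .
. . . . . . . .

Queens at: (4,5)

Branch on row 1: col 1 → 0; col 3 → 2; col 4 → 4; col 6 → 1; col 7 → 1.
Sum: 0 + 2 + 4 + 1 + 1 = 8.

8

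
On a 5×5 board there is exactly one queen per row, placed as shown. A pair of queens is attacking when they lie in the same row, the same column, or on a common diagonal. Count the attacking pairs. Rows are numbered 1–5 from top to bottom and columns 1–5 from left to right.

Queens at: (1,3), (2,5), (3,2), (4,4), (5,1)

All columns are distinct and no two queens satisfy |Δrow| = |Δcol|, so no pair attacks.

0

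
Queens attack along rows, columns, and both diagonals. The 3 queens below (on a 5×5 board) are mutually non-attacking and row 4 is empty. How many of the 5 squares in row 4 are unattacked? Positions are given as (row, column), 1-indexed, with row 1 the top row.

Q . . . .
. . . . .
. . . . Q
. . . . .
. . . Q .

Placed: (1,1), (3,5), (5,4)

1

(1,1) attacks row 4 at column 1 and diagonals 4.
(3,5) attacks row 4 at column 5 and diagonals 4.
(5,4) attacks row 4 at column 4 and diagonals 3, 5.
Attacked columns: {1, 3, 4, 5}. Safe: {2}.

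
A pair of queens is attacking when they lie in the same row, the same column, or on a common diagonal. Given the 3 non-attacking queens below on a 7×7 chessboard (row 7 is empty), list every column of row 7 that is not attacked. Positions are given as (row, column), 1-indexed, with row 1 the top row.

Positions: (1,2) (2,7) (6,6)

columns 1, 3, 4

(1,2) attacks row 7 at column 2.
(2,7) attacks row 7 at column 7 and diagonals 2.
(6,6) attacks row 7 at column 6 and diagonals 5, 7.
Attacked columns: {2, 5, 6, 7}. Safe: {1, 3, 4}.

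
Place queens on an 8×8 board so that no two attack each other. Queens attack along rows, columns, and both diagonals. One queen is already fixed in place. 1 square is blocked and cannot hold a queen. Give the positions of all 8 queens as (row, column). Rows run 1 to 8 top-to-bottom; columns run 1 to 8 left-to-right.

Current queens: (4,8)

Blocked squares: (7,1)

Row 1: attacked by (4,8)→{5,8}. Safe: 1, 2, 3, 4, 6, 7. Place at column 2.
Row 2: attacked by (1,2)→{1,2,3}; (4,8)→{6,8}. Safe: 4, 5, 7. Place at column 4.
Row 3: attacked by (1,2)→{2,4}; (2,4)→{3,4,5}; (4,8)→{7,8}. Safe: 1, 6. Place at column 6.
Row 5: attacked by (1,2)→{2,6}; (2,4)→{1,4,7}; (3,6)→{4,6,8}; (4,8)→{7,8}. Safe: 3, 5. Place at column 3.
Row 6: attacked by (1,2)→{2,7}; (2,4)→{4,8}; (3,6)→{3,6}; (4,8)→{6,8}; (5,3)→{2,3,4}. Safe: 1, 5. Place at column 1.
Row 7: attacked by (1,2)→{2,8}; (2,4)→{4}; (3,6)→{2,6}; (4,8)→{5,8}; (5,3)→{1,3,5}; (6,1)→{1,2}. Blocked: 1. Safe: 7. Place at column 7.
Row 8: attacked by (1,2)→{2}; (2,4)→{4}; (3,6)→{1,6}; (4,8)→{4,8}; (5,3)→{3,6}; (6,1)→{1,3}; (7,7)→{6,7,8}. Safe: 5. Place at column 5.
Columns [2, 4, 6, 8, 3, 1, 7, 5], r−c [-1, -2, -3, -4, 2, 5, 0, 3], r+c [3, 6, 9, 12, 8, 7, 14, 13] are all distinct, so no two queens attack.

(1,2) (2,4) (3,6) (4,8) (5,3) (6,1) (7,7) (8,5)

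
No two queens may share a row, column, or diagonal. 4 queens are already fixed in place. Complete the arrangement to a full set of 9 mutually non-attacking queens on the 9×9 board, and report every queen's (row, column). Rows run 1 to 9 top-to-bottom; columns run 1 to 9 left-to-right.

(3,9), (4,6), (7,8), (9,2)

Row 1: attacked by (3,9)→{7,9}; (4,6)→{3,6,9}; (7,8)→{2,8}; (9,2)→{2}. Safe: 1, 4, 5. Place at column 4.
Row 2: attacked by (1,4)→{3,4,5}; (3,9)→{8,9}; (4,6)→{4,6,8}; (7,8)→{3,8}; (9,2)→{2,9}. Safe: 1, 7. Place at column 7.
Row 5: attacked by (1,4)→{4,8}; (2,7)→{4,7}; (3,9)→{7,9}; (4,6)→{5,6,7}; (7,8)→{6,8}; (9,2)→{2,6}. Safe: 1, 3. Place at column 3.
Row 6: attacked by (1,4)→{4,9}; (2,7)→{3,7}; (3,9)→{6,9}; (4,6)→{4,6,8}; (5,3)→{2,3,4}; (7,8)→{7,8,9}; (9,2)→{2,5}. Safe: 1. Place at column 1.
Row 8: attacked by (1,4)→{4}; (2,7)→{1,7}; (3,9)→{4,9}; (4,6)→{2,6}; (5,3)→{3,6}; (6,1)→{1,3}; (7,8)→{7,8,9}; (9,2)→{1,2,3}. Safe: 5. Place at column 5.
Columns [4, 7, 9, 6, 3, 1, 8, 5, 2], r−c [-3, -5, -6, -2, 2, 5, -1, 3, 7], r+c [5, 9, 12, 10, 8, 7, 15, 13, 11] are all distinct, so no two queens attack.

(1,4) (2,7) (3,9) (4,6) (5,3) (6,1) (7,8) (8,5) (9,2)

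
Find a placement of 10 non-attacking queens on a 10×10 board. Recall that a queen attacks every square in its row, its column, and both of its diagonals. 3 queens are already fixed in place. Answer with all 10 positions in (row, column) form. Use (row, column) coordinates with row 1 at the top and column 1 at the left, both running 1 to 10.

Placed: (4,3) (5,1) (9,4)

(1,9) (2,2) (3,5) (4,3) (5,1) (6,10) (7,8) (8,6) (9,4) (10,7)

Row 1: attacked by (4,3)→{3,6}; (5,1)→{1,5}; (9,4)→{4}. Safe: 2, 7, 8, 9, 10. Place at column 9.
Row 2: attacked by (1,9)→{8,9,10}; (4,3)→{1,3,5}; (5,1)→{1,4}; (9,4)→{4}. Safe: 2, 6, 7. Place at column 2.
Row 3: attacked by (1,9)→{7,9}; (2,2)→{1,2,3}; (4,3)→{2,3,4}; (5,1)→{1,3}; (9,4)→{4,10}. Safe: 5, 6, 8. Place at column 5.
Row 6: attacked by (1,9)→{4,9}; (2,2)→{2,6}; (3,5)→{2,5,8}; (4,3)→{1,3,5}; (5,1)→{1,2}; (9,4)→{1,4,7}. Safe: 10. Place at column 10.
Row 7: attacked by (1,9)→{3,9}; (2,2)→{2,7}; (3,5)→{1,5,9}; (4,3)→{3,6}; (5,1)→{1,3}; (6,10)→{9,10}; (9,4)→{2,4,6}. Safe: 8. Place at column 8.
Row 8: attacked by (1,9)→{2,9}; (2,2)→{2,8}; (3,5)→{5,10}; (4,3)→{3,7}; (5,1)→{1,4}; (6,10)→{8,10}; (7,8)→{7,8,9}; (9,4)→{3,4,5}. Safe: 6. Place at column 6.
Row 10: attacked by (1,9)→{9}; (2,2)→{2,10}; (3,5)→{5}; (4,3)→{3,9}; (5,1)→{1,6}; (6,10)→{6,10}; (7,8)→{5,8}; (8,6)→{4,6,8}; (9,4)→{3,4,5}. Safe: 7. Place at column 7.
Columns [9, 2, 5, 3, 1, 10, 8, 6, 4, 7], r−c [-8, 0, -2, 1, 4, -4, -1, 2, 5, 3], r+c [10, 4, 8, 7, 6, 16, 15, 14, 13, 17] are all distinct, so no two queens attack.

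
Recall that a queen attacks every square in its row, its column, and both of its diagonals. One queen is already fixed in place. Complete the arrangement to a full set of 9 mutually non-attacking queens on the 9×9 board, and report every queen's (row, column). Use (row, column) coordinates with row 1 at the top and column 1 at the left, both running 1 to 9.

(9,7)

(1,5) (2,9) (3,2) (4,6) (5,8) (6,3) (7,1) (8,4) (9,7)

Row 1: attacked by (9,7)→{7}. Safe: 1, 2, 3, 4, 5, 6, 8, 9. Place at column 5.
Row 2: attacked by (1,5)→{4,5,6}; (9,7)→{7}. Safe: 1, 2, 3, 8, 9. Place at column 9.
Row 3: attacked by (1,5)→{3,5,7}; (2,9)→{8,9}; (9,7)→{1,7}. Safe: 2, 4, 6. Place at column 2.
Row 4: attacked by (1,5)→{2,5,8}; (2,9)→{7,9}; (3,2)→{1,2,3}; (9,7)→{2,7}. Safe: 4, 6. Place at column 6.
Row 5: attacked by (1,5)→{1,5,9}; (2,9)→{6,9}; (3,2)→{2,4}; (4,6)→{5,6,7}; (9,7)→{3,7}. Safe: 8. Place at column 8.
Row 6: attacked by (1,5)→{5}; (2,9)→{5,9}; (3,2)→{2,5}; (4,6)→{4,6,8}; (5,8)→{7,8,9}; (9,7)→{4,7}. Safe: 1, 3. Place at column 3.
Row 7: attacked by (1,5)→{5}; (2,9)→{4,9}; (3,2)→{2,6}; (4,6)→{3,6,9}; (5,8)→{6,8}; (6,3)→{2,3,4}; (9,7)→{5,7,9}. Safe: 1. Place at column 1.
Row 8: attacked by (1,5)→{5}; (2,9)→{3,9}; (3,2)→{2,7}; (4,6)→{2,6}; (5,8)→{5,8}; (6,3)→{1,3,5}; (7,1)→{1,2}; (9,7)→{6,7,8}. Safe: 4. Place at column 4.
Columns [5, 9, 2, 6, 8, 3, 1, 4, 7], r−c [-4, -7, 1, -2, -3, 3, 6, 4, 2], r+c [6, 11, 5, 10, 13, 9, 8, 12, 16] are all distinct, so no two queens attack.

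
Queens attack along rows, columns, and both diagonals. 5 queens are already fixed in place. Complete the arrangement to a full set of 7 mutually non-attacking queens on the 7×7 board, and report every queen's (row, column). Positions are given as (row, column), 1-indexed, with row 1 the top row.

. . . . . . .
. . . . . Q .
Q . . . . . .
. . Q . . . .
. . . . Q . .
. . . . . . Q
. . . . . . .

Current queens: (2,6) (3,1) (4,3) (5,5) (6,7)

Row 1: attacked by (2,6)→{5,6,7}; (3,1)→{1,3}; (4,3)→{3,6}; (5,5)→{1,5}; (6,7)→{2,7}. Safe: 4. Place at column 4.
Row 7: attacked by (1,4)→{4}; (2,6)→{1,6}; (3,1)→{1,5}; (4,3)→{3,6}; (5,5)→{3,5,7}; (6,7)→{6,7}. Safe: 2. Place at column 2.
Columns [4, 6, 1, 3, 5, 7, 2], r−c [-3, -4, 2, 1, 0, -1, 5], r+c [5, 8, 4, 7, 10, 13, 9] are all distinct, so no two queens attack.

(1,4) (2,6) (3,1) (4,3) (5,5) (6,7) (7,2)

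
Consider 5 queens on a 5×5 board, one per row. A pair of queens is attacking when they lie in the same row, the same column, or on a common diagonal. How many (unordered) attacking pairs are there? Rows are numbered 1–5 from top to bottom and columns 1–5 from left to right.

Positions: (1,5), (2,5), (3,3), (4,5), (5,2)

5

Same column: (1,5)–(2,5) (column 5); (1,5)–(4,5) (column 5); (2,5)–(4,5) (column 5).
Same diagonal: (1,5)–(3,3) (|1−3| = |5−3| = 2); (2,5)–(5,2) (|2−5| = |5−2| = 3).
Total attacking pairs: 5.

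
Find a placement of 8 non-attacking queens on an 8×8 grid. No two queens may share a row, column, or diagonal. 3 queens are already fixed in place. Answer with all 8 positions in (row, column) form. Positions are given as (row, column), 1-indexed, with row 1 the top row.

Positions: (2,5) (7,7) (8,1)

Row 1: attacked by (2,5)→{4,5,6}; (7,7)→{1,7}; (8,1)→{1,8}. Safe: 2, 3. Place at column 3.
Row 3: attacked by (1,3)→{1,3,5}; (2,5)→{4,5,6}; (7,7)→{3,7}; (8,1)→{1,6}. Safe: 2, 8. Place at column 2.
Row 4: attacked by (1,3)→{3,6}; (2,5)→{3,5,7}; (3,2)→{1,2,3}; (7,7)→{4,7}; (8,1)→{1,5}. Safe: 8. Place at column 8.
Row 5: attacked by (1,3)→{3,7}; (2,5)→{2,5,8}; (3,2)→{2,4}; (4,8)→{7,8}; (7,7)→{5,7}; (8,1)→{1,4}. Safe: 6. Place at column 6.
Row 6: attacked by (1,3)→{3,8}; (2,5)→{1,5}; (3,2)→{2,5}; (4,8)→{6,8}; (5,6)→{5,6,7}; (7,7)→{6,7,8}; (8,1)→{1,3}. Safe: 4. Place at column 4.
Columns [3, 5, 2, 8, 6, 4, 7, 1], r−c [-2, -3, 1, -4, -1, 2, 0, 7], r+c [4, 7, 5, 12, 11, 10, 14, 9] are all distinct, so no two queens attack.

(1,3) (2,5) (3,2) (4,8) (5,6) (6,4) (7,7) (8,1)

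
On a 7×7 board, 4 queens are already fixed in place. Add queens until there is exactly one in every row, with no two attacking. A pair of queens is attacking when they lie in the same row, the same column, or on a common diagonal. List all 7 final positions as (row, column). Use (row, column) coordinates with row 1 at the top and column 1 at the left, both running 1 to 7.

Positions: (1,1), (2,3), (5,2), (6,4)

Row 3: attacked by (1,1)→{1,3}; (2,3)→{2,3,4}; (5,2)→{2,4}; (6,4)→{1,4,7}. Safe: 5, 6. Place at column 5.
Row 4: attacked by (1,1)→{1,4}; (2,3)→{1,3,5}; (3,5)→{4,5,6}; (5,2)→{1,2,3}; (6,4)→{2,4,6}. Safe: 7. Place at column 7.
Row 7: attacked by (1,1)→{1,7}; (2,3)→{3}; (3,5)→{1,5}; (4,7)→{4,7}; (5,2)→{2,4}; (6,4)→{3,4,5}. Safe: 6. Place at column 6.
Columns [1, 3, 5, 7, 2, 4, 6], r−c [0, -1, -2, -3, 3, 2, 1], r+c [2, 5, 8, 11, 7, 10, 13] are all distinct, so no two queens attack.

(1,1) (2,3) (3,5) (4,7) (5,2) (6,4) (7,6)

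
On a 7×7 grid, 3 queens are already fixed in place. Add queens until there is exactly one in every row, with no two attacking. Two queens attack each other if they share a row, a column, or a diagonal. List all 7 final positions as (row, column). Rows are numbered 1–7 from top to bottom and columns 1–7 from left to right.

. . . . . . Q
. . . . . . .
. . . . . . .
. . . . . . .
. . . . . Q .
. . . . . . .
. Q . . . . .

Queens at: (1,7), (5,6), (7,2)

Row 2: attacked by (1,7)→{6,7}; (5,6)→{3,6}; (7,2)→{2,7}. Safe: 1, 4, 5. Place at column 5.
Row 3: attacked by (1,7)→{5,7}; (2,5)→{4,5,6}; (5,6)→{4,6}; (7,2)→{2,6}. Safe: 1, 3. Place at column 3.
Row 4: attacked by (1,7)→{4,7}; (2,5)→{3,5,7}; (3,3)→{2,3,4}; (5,6)→{5,6,7}; (7,2)→{2,5}. Safe: 1. Place at column 1.
Row 6: attacked by (1,7)→{2,7}; (2,5)→{1,5}; (3,3)→{3,6}; (4,1)→{1,3}; (5,6)→{5,6,7}; (7,2)→{1,2,3}. Safe: 4. Place at column 4.
Columns [7, 5, 3, 1, 6, 4, 2], r−c [-6, -3, 0, 3, -1, 2, 5], r+c [8, 7, 6, 5, 11, 10, 9] are all distinct, so no two queens attack.

(1,7) (2,5) (3,3) (4,1) (5,6) (6,4) (7,2)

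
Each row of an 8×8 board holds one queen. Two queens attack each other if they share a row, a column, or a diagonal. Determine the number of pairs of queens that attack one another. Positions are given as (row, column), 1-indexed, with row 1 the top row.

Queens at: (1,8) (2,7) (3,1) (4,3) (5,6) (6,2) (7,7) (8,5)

2

Same column: (2,7)–(7,7) (column 7).
Same diagonal: (1,8)–(2,7) (|1−2| = |8−7| = 1).
Total attacking pairs: 2.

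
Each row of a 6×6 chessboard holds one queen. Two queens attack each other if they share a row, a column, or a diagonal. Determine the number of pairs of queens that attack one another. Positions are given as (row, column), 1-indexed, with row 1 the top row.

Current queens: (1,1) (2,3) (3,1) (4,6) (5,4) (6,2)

1

Same column: (1,1)–(3,1) (column 1).
Total attacking pairs: 1.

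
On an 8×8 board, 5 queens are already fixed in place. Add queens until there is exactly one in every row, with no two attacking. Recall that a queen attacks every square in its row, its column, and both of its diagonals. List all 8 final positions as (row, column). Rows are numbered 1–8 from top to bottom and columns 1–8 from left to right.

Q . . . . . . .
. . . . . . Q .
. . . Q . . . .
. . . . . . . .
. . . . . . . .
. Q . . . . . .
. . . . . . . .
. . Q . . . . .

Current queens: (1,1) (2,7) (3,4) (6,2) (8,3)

Row 4: attacked by (1,1)→{1,4}; (2,7)→{5,7}; (3,4)→{3,4,5}; (6,2)→{2,4}; (8,3)→{3,7}. Safe: 6, 8. Place at column 6.
Row 5: attacked by (1,1)→{1,5}; (2,7)→{4,7}; (3,4)→{2,4,6}; (4,6)→{5,6,7}; (6,2)→{1,2,3}; (8,3)→{3,6}. Safe: 8. Place at column 8.
Row 7: attacked by (1,1)→{1,7}; (2,7)→{2,7}; (3,4)→{4,8}; (4,6)→{3,6}; (5,8)→{6,8}; (6,2)→{1,2,3}; (8,3)→{2,3,4}. Safe: 5. Place at column 5.
Columns [1, 7, 4, 6, 8, 2, 5, 3], r−c [0, -5, -1, -2, -3, 4, 2, 5], r+c [2, 9, 7, 10, 13, 8, 12, 11] are all distinct, so no two queens attack.

(1,1) (2,7) (3,4) (4,6) (5,8) (6,2) (7,5) (8,3)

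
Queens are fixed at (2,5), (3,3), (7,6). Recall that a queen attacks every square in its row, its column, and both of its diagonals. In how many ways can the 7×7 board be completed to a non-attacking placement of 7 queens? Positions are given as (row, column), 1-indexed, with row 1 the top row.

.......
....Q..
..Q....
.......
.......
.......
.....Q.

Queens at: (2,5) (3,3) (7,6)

Branch on row 1: col 2 → 1; col 7 → 0.
Sum: 1 + 0 = 1.

1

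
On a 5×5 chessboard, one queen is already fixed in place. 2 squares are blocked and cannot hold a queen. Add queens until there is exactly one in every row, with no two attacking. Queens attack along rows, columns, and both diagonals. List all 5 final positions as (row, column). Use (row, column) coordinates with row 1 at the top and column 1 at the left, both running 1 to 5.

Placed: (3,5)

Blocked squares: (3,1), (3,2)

Row 1: attacked by (3,5)→{3,5}. Safe: 1, 2, 4. Place at column 1.
Row 2: attacked by (1,1)→{1,2}; (3,5)→{4,5}. Safe: 3. Place at column 3.
Row 4: attacked by (1,1)→{1,4}; (2,3)→{1,3,5}; (3,5)→{4,5}. Safe: 2. Place at column 2.
Row 5: attacked by (1,1)→{1,5}; (2,3)→{3}; (3,5)→{3,5}; (4,2)→{1,2,3}. Safe: 4. Place at column 4.
Columns [1, 3, 5, 2, 4], r−c [0, -1, -2, 2, 1], r+c [2, 5, 8, 6, 9] are all distinct, so no two queens attack.

(1,1) (2,3) (3,5) (4,2) (5,4)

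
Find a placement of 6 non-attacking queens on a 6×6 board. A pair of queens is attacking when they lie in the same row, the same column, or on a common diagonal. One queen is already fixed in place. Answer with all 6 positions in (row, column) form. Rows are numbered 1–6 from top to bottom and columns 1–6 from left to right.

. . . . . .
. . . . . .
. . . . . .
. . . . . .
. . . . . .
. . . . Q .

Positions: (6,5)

Row 1: attacked by (6,5)→{5}. Safe: 1, 2, 3, 4, 6. Place at column 2.
Row 2: attacked by (1,2)→{1,2,3}; (6,5)→{1,5}. Safe: 4, 6. Place at column 4.
Row 3: attacked by (1,2)→{2,4}; (2,4)→{3,4,5}; (6,5)→{2,5}. Safe: 1, 6. Place at column 6.
Row 4: attacked by (1,2)→{2,5}; (2,4)→{2,4,6}; (3,6)→{5,6}; (6,5)→{3,5}. Safe: 1. Place at column 1.
Row 5: attacked by (1,2)→{2,6}; (2,4)→{1,4}; (3,6)→{4,6}; (4,1)→{1,2}; (6,5)→{4,5,6}. Safe: 3. Place at column 3.
Columns [2, 4, 6, 1, 3, 5], r−c [-1, -2, -3, 3, 2, 1], r+c [3, 6, 9, 5, 8, 11] are all distinct, so no two queens attack.

(1,2) (2,4) (3,6) (4,1) (5,3) (6,5)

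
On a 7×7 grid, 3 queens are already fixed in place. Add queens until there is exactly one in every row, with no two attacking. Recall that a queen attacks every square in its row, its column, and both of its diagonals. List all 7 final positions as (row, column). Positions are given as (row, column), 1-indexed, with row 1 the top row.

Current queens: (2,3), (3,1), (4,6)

Row 1: attacked by (2,3)→{2,3,4}; (3,1)→{1,3}; (4,6)→{3,6}. Safe: 5, 7. Place at column 5.
Row 5: attacked by (1,5)→{1,5}; (2,3)→{3,6}; (3,1)→{1,3}; (4,6)→{5,6,7}. Safe: 2, 4. Place at column 4.
Row 6: attacked by (1,5)→{5}; (2,3)→{3,7}; (3,1)→{1,4}; (4,6)→{4,6}; (5,4)→{3,4,5}. Safe: 2. Place at column 2.
Row 7: attacked by (1,5)→{5}; (2,3)→{3}; (3,1)→{1,5}; (4,6)→{3,6}; (5,4)→{2,4,6}; (6,2)→{1,2,3}. Safe: 7. Place at column 7.
Columns [5, 3, 1, 6, 4, 2, 7], r−c [-4, -1, 2, -2, 1, 4, 0], r+c [6, 5, 4, 10, 9, 8, 14] are all distinct, so no two queens attack.

(1,5) (2,3) (3,1) (4,6) (5,4) (6,2) (7,7)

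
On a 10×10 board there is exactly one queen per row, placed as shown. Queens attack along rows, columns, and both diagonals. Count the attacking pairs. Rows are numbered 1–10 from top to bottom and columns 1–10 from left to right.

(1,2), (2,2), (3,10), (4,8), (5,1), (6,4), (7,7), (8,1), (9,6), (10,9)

Same column: (1,2)–(2,2) (column 2); (5,1)–(8,1) (column 1).
Same diagonal: (2,2)–(7,7) (|2−7| = |2−7| = 5).
Total attacking pairs: 3.

3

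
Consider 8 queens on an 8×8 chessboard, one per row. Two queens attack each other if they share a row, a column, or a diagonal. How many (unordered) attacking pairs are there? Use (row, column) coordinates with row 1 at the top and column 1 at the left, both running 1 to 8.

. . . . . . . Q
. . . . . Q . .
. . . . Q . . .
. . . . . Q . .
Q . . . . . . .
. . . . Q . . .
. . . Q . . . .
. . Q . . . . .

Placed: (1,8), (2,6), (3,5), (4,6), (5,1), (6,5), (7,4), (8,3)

Same column: (2,6)–(4,6) (column 6); (3,5)–(6,5) (column 5).
Same diagonal: (2,6)–(3,5) (|2−3| = |6−5| = 1); (3,5)–(4,6) (|3−4| = |5−6| = 1); (6,5)–(7,4) (|6−7| = |5−4| = 1); (6,5)–(8,3) (|6−8| = |5−3| = 2); (7,4)–(8,3) (|7−8| = |4−3| = 1).
Total attacking pairs: 7.

7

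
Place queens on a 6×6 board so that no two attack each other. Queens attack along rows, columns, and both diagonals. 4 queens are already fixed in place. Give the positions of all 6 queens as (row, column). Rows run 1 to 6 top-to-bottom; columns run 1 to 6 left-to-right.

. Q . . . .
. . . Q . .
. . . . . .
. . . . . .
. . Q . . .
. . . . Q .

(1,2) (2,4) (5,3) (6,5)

(1,2) (2,4) (3,6) (4,1) (5,3) (6,5)

Row 3: attacked by (1,2)→{2,4}; (2,4)→{3,4,5}; (5,3)→{1,3,5}; (6,5)→{2,5}. Safe: 6. Place at column 6.
Row 4: attacked by (1,2)→{2,5}; (2,4)→{2,4,6}; (3,6)→{5,6}; (5,3)→{2,3,4}; (6,5)→{3,5}. Safe: 1. Place at column 1.
Columns [2, 4, 6, 1, 3, 5], r−c [-1, -2, -3, 3, 2, 1], r+c [3, 6, 9, 5, 8, 11] are all distinct, so no two queens attack.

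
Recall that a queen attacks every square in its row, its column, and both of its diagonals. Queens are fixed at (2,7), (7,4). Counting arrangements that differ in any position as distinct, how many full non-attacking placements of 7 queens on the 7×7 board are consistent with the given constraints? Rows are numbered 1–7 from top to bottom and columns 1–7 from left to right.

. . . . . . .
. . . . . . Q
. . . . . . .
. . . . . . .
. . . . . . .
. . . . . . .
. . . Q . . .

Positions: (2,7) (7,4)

2

Branch on row 1: col 1 → 0; col 2 → 1; col 3 → 0; col 5 → 1.
Sum: 0 + 1 + 0 + 1 = 2.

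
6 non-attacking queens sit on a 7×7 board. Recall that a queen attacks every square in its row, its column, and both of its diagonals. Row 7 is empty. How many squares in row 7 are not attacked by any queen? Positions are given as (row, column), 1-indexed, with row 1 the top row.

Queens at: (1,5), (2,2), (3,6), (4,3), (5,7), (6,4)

1

(1,5) attacks row 7 at column 5.
(2,2) attacks row 7 at column 2 and diagonals 7.
(3,6) attacks row 7 at column 6 and diagonals 2.
(4,3) attacks row 7 at column 3 and diagonals 6.
(5,7) attacks row 7 at column 7 and diagonals 5.
(6,4) attacks row 7 at column 4 and diagonals 3, 5.
Attacked columns: {2, 3, 4, 5, 6, 7}. Safe: {1}.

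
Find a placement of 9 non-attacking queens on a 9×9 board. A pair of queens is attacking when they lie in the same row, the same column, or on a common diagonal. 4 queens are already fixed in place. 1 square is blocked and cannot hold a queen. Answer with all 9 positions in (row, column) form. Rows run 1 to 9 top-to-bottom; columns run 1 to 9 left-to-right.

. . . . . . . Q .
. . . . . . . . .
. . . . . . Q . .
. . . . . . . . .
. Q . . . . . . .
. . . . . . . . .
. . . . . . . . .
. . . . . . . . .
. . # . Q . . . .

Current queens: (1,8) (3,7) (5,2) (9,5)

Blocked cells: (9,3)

(1,8) (2,4) (3,7) (4,9) (5,2) (6,6) (7,1) (8,3) (9,5)

Row 2: attacked by (1,8)→{7,8,9}; (3,7)→{6,7,8}; (5,2)→{2,5}; (9,5)→{5}. Safe: 1, 3, 4. Place at column 4.
Row 4: attacked by (1,8)→{5,8}; (2,4)→{2,4,6}; (3,7)→{6,7,8}; (5,2)→{1,2,3}; (9,5)→{5}. Safe: 9. Place at column 9.
Row 6: attacked by (1,8)→{3,8}; (2,4)→{4,8}; (3,7)→{4,7}; (4,9)→{7,9}; (5,2)→{1,2,3}; (9,5)→{2,5,8}. Safe: 6. Place at column 6.
Row 7: attacked by (1,8)→{2,8}; (2,4)→{4,9}; (3,7)→{3,7}; (4,9)→{6,9}; (5,2)→{2,4}; (6,6)→{5,6,7}; (9,5)→{3,5,7}. Safe: 1. Place at column 1.
Row 8: attacked by (1,8)→{1,8}; (2,4)→{4}; (3,7)→{2,7}; (4,9)→{5,9}; (5,2)→{2,5}; (6,6)→{4,6,8}; (7,1)→{1,2}; (9,5)→{4,5,6}. Safe: 3. Place at column 3.
Columns [8, 4, 7, 9, 2, 6, 1, 3, 5], r−c [-7, -2, -4, -5, 3, 0, 6, 5, 4], r+c [9, 6, 10, 13, 7, 12, 8, 11, 14] are all distinct, so no two queens attack.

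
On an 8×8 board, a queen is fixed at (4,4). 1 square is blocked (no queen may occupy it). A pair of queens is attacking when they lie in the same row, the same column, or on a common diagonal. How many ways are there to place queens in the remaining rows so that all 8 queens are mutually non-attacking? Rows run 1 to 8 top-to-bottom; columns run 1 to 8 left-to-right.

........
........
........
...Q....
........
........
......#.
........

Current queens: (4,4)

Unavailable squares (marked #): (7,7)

Branch on row 1: col 2 → 1; col 3 → 1; col 5 → 4; col 6 → 2; col 8 → 0.
Sum: 1 + 1 + 4 + 2 + 0 = 8.

8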